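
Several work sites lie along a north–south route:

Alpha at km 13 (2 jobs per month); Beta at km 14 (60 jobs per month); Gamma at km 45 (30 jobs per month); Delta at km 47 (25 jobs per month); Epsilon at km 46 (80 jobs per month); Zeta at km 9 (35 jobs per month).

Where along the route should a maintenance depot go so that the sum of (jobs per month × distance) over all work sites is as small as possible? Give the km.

For a sum of weighted absolute distances on a line, the optimum is the weighted median (not the mean). Total weight W = 232; half-weight = 116.
Sort by position and accumulate weight:
  km 9 (Zeta, w=35) → cum 35
  km 13 (Alpha, w=2) → cum 37
  km 14 (Beta, w=60) → cum 97
  km 45 (Gamma, w=30) → cum 127  ≥ 116 → median here
  km 46 (Epsilon, w=80) → cum 207
  km 47 (Delta, w=25) → cum 232
Optimal location: km 45.

x = 45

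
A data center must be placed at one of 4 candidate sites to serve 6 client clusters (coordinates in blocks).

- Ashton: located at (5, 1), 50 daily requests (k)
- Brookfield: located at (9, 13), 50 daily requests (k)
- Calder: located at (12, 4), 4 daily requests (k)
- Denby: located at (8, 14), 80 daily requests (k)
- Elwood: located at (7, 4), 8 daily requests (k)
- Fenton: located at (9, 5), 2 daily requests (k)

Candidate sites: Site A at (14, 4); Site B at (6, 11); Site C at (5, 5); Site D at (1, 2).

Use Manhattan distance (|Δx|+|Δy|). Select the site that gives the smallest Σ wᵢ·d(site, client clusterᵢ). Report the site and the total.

Total weighted distance at each candidate:
  Site A (14, 4): total = 2656
  Site B (6, 11): total = 1334
  Site C (5, 5): total = 1824
  Site D (1, 2): total = 2858
Minimum is at Site B with total 1334 blocks.

Site B, total 1334 blocks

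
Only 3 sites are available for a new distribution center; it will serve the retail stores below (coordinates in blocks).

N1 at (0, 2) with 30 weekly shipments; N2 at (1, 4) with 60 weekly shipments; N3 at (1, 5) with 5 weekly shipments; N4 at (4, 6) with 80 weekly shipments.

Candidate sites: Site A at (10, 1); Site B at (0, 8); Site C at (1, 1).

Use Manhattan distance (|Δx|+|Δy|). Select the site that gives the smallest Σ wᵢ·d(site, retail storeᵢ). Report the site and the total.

Site C, total 900 blocks

Total weighted distance at each candidate:
  Site A (10, 1): total = 1995
  Site B (0, 8): total = 980
  Site C (1, 1): total = 900
Minimum is at Site C with total 900 blocks.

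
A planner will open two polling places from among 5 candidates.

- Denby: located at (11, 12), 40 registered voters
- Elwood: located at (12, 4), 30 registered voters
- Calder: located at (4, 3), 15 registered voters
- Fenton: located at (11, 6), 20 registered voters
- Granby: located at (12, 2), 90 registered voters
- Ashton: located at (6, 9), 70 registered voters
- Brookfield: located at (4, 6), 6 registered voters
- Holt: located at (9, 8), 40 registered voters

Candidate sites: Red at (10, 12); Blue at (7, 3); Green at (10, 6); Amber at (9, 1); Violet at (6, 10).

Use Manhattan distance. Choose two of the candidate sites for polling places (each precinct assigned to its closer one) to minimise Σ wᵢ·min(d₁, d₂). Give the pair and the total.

{Green, Violet}, total 1321

Evaluate every pair (each demand assigned to the nearer of the two):
  {Green, Violet}: total = 1321
  {Amber, Violet}: total = 1371
  {Blue, Violet}: total = 1491
  {Red, Green}: total = 1501
  {Green, Amber}: total = 1531
  {Red, Amber}: total = 1575
  {Blue, Green}: total = 1651
  {Red, Blue}: total = 1671
  {Red, Violet}: total = 2001
  {Blue, Amber}: total = 2051
Best pair: {Green, Violet} with total 1321.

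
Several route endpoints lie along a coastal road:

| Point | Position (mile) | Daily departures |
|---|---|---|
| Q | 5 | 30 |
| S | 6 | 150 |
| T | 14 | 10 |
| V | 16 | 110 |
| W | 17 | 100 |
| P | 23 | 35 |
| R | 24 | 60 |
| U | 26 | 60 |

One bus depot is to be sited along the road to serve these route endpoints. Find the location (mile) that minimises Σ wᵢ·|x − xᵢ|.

For a sum of weighted absolute distances on a line, the optimum is the weighted median (not the mean). Total weight W = 555; half-weight = 277.5.
Sort by position and accumulate weight:
  mile 5 (Q, w=30) → cum 30
  mile 6 (S, w=150) → cum 180
  mile 14 (T, w=10) → cum 190
  mile 16 (V, w=110) → cum 300  ≥ 277.5 → median here
  mile 17 (W, w=100) → cum 400
  mile 23 (P, w=35) → cum 435
  mile 24 (R, w=60) → cum 495
  mile 26 (U, w=60) → cum 555
Optimal location: mile 16.

x = 16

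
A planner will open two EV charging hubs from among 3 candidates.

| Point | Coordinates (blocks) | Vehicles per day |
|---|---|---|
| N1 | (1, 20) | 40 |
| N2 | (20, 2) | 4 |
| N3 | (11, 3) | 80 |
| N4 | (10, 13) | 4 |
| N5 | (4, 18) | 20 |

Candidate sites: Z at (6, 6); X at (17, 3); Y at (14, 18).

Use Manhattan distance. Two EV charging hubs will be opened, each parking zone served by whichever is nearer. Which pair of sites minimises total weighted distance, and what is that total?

Evaluate every pair (each demand assigned to the nearer of the two):
  {X, Y}: total = 1332
  {Z, Y}: total = 1548
  {Z, X}: total = 1580
Best pair: {X, Y} with total 1332.

{X, Y}, total 1332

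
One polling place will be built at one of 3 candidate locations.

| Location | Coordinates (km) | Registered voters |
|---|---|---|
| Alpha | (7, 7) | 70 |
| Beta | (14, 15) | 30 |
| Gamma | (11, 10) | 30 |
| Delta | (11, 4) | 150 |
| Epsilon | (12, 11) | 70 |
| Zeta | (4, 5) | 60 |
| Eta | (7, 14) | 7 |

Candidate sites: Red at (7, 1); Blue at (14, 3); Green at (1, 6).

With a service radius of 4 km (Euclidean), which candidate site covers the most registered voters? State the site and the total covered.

Blue, covering 150

Coverage radius r = 4 km; a point is covered iff (Δx)²+(Δy)² ≤ 4² = 16.
  Red (7, 1): covers {none} → 0
  Blue (14, 3): covers {Delta} → 150
  Green (1, 6): covers {Zeta} → 60
Maximum coverage at Blue: 150 registered voters.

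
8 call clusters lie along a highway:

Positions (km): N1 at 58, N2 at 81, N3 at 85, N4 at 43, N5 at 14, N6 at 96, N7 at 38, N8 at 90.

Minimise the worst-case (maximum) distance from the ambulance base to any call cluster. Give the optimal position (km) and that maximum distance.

location 55, max distance 41

The 1-center on a line is the midpoint of the two extreme points: leftmost at 14, rightmost at 96.
Optimal location = (14 + 96)/2 = 55; maximum distance = (96 − 14)/2 = 41.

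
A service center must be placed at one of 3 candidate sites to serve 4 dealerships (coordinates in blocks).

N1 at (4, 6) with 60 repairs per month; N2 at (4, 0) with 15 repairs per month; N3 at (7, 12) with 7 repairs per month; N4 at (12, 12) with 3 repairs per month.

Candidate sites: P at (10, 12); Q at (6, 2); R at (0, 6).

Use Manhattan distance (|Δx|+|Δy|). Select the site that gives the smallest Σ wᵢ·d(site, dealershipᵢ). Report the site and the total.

R, total 535 blocks

Total weighted distance at each candidate:
  P (10, 12): total = 1017
  Q (6, 2): total = 545
  R (0, 6): total = 535
Minimum is at R with total 535 blocks.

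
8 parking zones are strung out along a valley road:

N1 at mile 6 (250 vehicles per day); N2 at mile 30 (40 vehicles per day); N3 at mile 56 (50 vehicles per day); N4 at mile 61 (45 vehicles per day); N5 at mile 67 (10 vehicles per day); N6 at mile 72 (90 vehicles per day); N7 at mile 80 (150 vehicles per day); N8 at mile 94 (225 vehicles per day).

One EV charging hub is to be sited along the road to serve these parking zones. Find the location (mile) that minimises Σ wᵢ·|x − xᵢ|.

x = 72

For a sum of weighted absolute distances on a line, the optimum is the weighted median (not the mean). Total weight W = 860; half-weight = 430.
Sort by position and accumulate weight:
  mile 6 (N1, w=250) → cum 250
  mile 30 (N2, w=40) → cum 290
  mile 56 (N3, w=50) → cum 340
  mile 61 (N4, w=45) → cum 385
  mile 67 (N5, w=10) → cum 395
  mile 72 (N6, w=90) → cum 485  ≥ 430 → median here
  mile 80 (N7, w=150) → cum 635
  mile 94 (N8, w=225) → cum 860
Optimal location: mile 72.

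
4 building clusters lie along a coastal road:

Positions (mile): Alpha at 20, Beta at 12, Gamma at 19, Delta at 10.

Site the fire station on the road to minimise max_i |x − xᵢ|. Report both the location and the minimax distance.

The 1-center on a line is the midpoint of the two extreme points: leftmost at 10, rightmost at 20.
Optimal location = (10 + 20)/2 = 15; maximum distance = (20 − 10)/2 = 5.

location 15, max distance 5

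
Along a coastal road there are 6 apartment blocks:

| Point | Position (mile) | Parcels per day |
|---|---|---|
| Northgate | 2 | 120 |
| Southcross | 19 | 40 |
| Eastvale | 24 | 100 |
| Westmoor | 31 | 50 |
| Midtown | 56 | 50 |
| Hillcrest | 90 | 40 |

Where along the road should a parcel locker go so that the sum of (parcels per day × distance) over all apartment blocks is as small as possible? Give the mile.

For a sum of weighted absolute distances on a line, the optimum is the weighted median (not the mean). Total weight W = 400; half-weight = 200.
Sort by position and accumulate weight:
  mile 2 (Northgate, w=120) → cum 120
  mile 19 (Southcross, w=40) → cum 160
  mile 24 (Eastvale, w=100) → cum 260  ≥ 200 → median here
  mile 31 (Westmoor, w=50) → cum 310
  mile 56 (Midtown, w=50) → cum 360
  mile 90 (Hillcrest, w=40) → cum 400
Optimal location: mile 24.

x = 24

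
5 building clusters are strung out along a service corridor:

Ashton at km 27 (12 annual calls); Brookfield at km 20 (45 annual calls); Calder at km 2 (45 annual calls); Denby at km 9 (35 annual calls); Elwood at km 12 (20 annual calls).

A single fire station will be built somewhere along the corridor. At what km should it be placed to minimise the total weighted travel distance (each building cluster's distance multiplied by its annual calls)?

For a sum of weighted absolute distances on a line, the optimum is the weighted median (not the mean). Total weight W = 157; half-weight = 78.5.
Sort by position and accumulate weight:
  km 2 (Calder, w=45) → cum 45
  km 9 (Denby, w=35) → cum 80  ≥ 78.5 → median here
  km 12 (Elwood, w=20) → cum 100
  km 20 (Brookfield, w=45) → cum 145
  km 27 (Ashton, w=12) → cum 157
Optimal location: km 9.

x = 9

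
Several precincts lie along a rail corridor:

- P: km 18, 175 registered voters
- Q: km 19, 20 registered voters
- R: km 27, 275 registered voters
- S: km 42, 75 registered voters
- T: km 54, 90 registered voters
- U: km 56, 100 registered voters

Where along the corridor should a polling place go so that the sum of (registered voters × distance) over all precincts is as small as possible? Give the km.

For a sum of weighted absolute distances on a line, the optimum is the weighted median (not the mean). Total weight W = 735; half-weight = 367.5.
Sort by position and accumulate weight:
  km 18 (P, w=175) → cum 175
  km 19 (Q, w=20) → cum 195
  km 27 (R, w=275) → cum 470  ≥ 367.5 → median here
  km 42 (S, w=75) → cum 545
  km 54 (T, w=90) → cum 635
  km 56 (U, w=100) → cum 735
Optimal location: km 27.

x = 27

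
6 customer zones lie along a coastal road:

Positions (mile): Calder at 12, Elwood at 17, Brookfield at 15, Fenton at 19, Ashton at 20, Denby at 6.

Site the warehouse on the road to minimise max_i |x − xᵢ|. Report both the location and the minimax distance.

location 13, max distance 7

The 1-center on a line is the midpoint of the two extreme points: leftmost at 6, rightmost at 20.
Optimal location = (6 + 20)/2 = 13; maximum distance = (20 − 6)/2 = 7.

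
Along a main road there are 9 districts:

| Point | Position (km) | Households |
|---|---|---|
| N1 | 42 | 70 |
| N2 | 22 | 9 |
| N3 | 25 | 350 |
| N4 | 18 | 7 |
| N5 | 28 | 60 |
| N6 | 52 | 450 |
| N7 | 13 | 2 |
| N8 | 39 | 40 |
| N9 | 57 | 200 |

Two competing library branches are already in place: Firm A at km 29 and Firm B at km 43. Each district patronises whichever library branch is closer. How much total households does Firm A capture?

428

The indifferent point is the midpoint (29+43)/2 = 36; districts left of it (closer to Firm A at 29) go to Firm A, those right go to Firm B.
  N7 at 13 (w=2) → Firm A
  N4 at 18 (w=7) → Firm A
  N2 at 22 (w=9) → Firm A
  N3 at 25 (w=350) → Firm A
  N5 at 28 (w=60) → Firm A
  N8 at 39 (w=40) → Firm B
  N1 at 42 (w=70) → Firm B
  N6 at 52 (w=450) → Firm B
  N9 at 57 (w=200) → Firm B
Firm A captures 428; Firm B captures 760.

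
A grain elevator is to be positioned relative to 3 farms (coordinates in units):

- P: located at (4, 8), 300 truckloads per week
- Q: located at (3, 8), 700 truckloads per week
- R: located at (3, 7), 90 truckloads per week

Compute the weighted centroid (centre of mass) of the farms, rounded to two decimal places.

The minimiser of Σwᵢ‖p−pᵢ‖² is the weighted centroid p* = (Σwᵢpᵢ)/(Σwᵢ).
Σwᵢ = 1090.
Σwᵢxᵢ = 300·4 + 700·3 + 90·3 = 3570.
Σwᵢyᵢ = 300·8 + 700·8 + 90·7 = 8630.
x* = 3570/1090 = 3.28, y* = 8630/1090 = 7.92.

(3.28, 7.92)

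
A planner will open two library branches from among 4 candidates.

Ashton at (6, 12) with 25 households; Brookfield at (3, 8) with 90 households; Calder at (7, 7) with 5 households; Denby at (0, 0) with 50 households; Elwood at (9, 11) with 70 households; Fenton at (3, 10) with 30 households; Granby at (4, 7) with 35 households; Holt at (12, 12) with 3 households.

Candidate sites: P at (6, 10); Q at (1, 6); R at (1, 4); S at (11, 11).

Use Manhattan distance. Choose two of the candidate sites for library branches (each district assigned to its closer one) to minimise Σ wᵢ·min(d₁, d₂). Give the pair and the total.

Evaluate every pair (each demand assigned to the nearer of the two):
  {P, Q}: total = 1314
  {P, R}: total = 1339
  {Q, S}: total = 1361
  {R, S}: total = 1576
  {P, S}: total = 1731
  {Q, R}: total = 2201
Best pair: {P, Q} with total 1314.

{P, Q}, total 1314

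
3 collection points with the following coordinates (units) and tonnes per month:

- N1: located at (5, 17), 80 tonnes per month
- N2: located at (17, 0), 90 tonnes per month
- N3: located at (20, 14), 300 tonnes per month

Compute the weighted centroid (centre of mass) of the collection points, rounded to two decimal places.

The minimiser of Σwᵢ‖p−pᵢ‖² is the weighted centroid p* = (Σwᵢpᵢ)/(Σwᵢ).
Σwᵢ = 470.
Σwᵢxᵢ = 80·5 + 90·17 + 300·20 = 7930.
Σwᵢyᵢ = 80·17 + 90·0 + 300·14 = 5560.
x* = 7930/470 = 16.87, y* = 5560/470 = 11.83.

(16.87, 11.83)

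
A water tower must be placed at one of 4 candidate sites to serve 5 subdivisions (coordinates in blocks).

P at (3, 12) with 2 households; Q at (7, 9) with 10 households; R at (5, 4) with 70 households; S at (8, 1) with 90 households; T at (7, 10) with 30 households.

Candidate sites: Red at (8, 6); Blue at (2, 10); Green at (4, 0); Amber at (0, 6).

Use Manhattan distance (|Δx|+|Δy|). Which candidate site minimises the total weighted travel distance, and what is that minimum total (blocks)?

Red, total 1012 blocks

Total weighted distance at each candidate:
  Red (8, 6): total = 1012
  Blue (2, 10): total = 2196
  Green (4, 0): total = 1336
  Amber (0, 6): total = 2108
Minimum is at Red with total 1012 blocks.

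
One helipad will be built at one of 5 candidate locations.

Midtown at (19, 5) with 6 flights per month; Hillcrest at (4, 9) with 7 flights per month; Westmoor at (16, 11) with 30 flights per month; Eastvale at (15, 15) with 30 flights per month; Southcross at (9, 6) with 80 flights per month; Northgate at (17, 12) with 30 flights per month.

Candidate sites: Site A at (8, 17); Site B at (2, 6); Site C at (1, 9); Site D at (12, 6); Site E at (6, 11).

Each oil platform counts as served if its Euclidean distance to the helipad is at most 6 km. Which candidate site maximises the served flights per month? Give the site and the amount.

Coverage radius r = 6 km; a point is covered iff (Δx)²+(Δy)² ≤ 6² = 36.
  Site A (8, 17): covers {none} → 0
  Site B (2, 6): covers {Hillcrest} → 7
  Site C (1, 9): covers {Hillcrest} → 7
  Site D (12, 6): covers {Southcross} → 80
  Site E (6, 11): covers {Hillcrest, Southcross} → 87
Maximum coverage at Site E: 87 flights per month.

Site E, covering 87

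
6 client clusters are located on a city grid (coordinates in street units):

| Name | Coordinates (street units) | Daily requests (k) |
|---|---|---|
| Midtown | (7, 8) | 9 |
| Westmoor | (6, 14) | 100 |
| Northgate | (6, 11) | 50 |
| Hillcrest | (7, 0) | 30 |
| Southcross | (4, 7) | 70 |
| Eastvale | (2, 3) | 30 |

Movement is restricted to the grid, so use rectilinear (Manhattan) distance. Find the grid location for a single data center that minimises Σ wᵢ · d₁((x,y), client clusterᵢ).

(6, 11)

Manhattan distance separates: Σwᵢ(|x−xᵢ|+|y−yᵢ|) = Σwᵢ|x−xᵢ| + Σwᵢ|y−yᵢ|, so x and y are optimised independently as 1-D weighted medians.
Total weight W = 289; half = 144.5.
x-coordinate, sorted with cumulative weight:
  x=2 (Eastvale, w=30) cum 30
  x=4 (Southcross, w=70) cum 100
  x=6 (Westmoor, w=100) cum 200  ← median
  x=6 (Northgate, w=50) cum 250
  x=7 (Midtown, w=9) cum 259
  x=7 (Hillcrest, w=30) cum 289
⇒ x* = 6
y-coordinate, sorted with cumulative weight:
  y=0 (Hillcrest, w=30) cum 30
  y=3 (Eastvale, w=30) cum 60
  y=7 (Southcross, w=70) cum 130
  y=8 (Midtown, w=9) cum 139
  y=11 (Northgate, w=50) cum 189  ← median
  y=14 (Westmoor, w=100) cum 289
⇒ y* = 11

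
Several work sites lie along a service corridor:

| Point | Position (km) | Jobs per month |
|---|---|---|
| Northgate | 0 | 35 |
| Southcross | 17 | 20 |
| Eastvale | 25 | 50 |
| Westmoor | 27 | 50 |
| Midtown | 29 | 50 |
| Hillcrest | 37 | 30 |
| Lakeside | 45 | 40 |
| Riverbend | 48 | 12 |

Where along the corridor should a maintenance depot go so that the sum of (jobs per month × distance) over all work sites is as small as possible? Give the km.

For a sum of weighted absolute distances on a line, the optimum is the weighted median (not the mean). Total weight W = 287; half-weight = 143.5.
Sort by position and accumulate weight:
  km 0 (Northgate, w=35) → cum 35
  km 17 (Southcross, w=20) → cum 55
  km 25 (Eastvale, w=50) → cum 105
  km 27 (Westmoor, w=50) → cum 155  ≥ 143.5 → median here
  km 29 (Midtown, w=50) → cum 205
  km 37 (Hillcrest, w=30) → cum 235
  km 45 (Lakeside, w=40) → cum 275
  km 48 (Riverbend, w=12) → cum 287
Optimal location: km 27.

x = 27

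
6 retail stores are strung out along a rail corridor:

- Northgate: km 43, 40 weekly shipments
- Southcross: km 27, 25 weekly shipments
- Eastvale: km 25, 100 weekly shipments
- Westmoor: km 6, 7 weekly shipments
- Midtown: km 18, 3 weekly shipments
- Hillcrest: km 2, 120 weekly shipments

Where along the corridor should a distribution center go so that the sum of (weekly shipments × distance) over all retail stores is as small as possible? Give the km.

For a sum of weighted absolute distances on a line, the optimum is the weighted median (not the mean). Total weight W = 295; half-weight = 147.5.
Sort by position and accumulate weight:
  km 2 (Hillcrest, w=120) → cum 120
  km 6 (Westmoor, w=7) → cum 127
  km 18 (Midtown, w=3) → cum 130
  km 25 (Eastvale, w=100) → cum 230  ≥ 147.5 → median here
  km 27 (Southcross, w=25) → cum 255
  km 43 (Northgate, w=40) → cum 295
Optimal location: km 25.

x = 25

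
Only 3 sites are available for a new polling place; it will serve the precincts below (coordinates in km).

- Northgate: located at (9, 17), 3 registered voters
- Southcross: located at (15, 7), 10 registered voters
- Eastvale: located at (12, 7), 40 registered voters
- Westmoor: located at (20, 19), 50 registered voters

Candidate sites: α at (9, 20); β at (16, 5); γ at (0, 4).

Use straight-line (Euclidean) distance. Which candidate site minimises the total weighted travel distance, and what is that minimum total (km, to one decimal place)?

β, total 970.9 km

Total weighted distance at each candidate:
  α (9, 20): total = 1238.1
  β (16, 5): total = 970.9
  γ (0, 4): total = 1945.2
Minimum is at β with total 970.9 km.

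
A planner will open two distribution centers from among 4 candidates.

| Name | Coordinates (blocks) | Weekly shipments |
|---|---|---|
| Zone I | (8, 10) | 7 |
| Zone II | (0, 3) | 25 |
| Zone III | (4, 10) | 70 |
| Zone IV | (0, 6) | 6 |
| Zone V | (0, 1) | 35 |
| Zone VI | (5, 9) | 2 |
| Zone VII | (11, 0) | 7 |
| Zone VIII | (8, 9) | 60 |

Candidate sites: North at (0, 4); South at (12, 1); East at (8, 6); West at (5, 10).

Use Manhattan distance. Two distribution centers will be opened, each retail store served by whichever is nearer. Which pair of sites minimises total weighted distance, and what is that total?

{North, West}, total 580

Evaluate every pair (each demand assigned to the nearer of the two):
  {North, West}: total = 580
  {North, East}: total = 985
  {East, West}: total = 1114
  {South, West}: total = 1121
  {South, East}: total = 1537
  {North, South}: total = 1687
Best pair: {North, West} with total 580.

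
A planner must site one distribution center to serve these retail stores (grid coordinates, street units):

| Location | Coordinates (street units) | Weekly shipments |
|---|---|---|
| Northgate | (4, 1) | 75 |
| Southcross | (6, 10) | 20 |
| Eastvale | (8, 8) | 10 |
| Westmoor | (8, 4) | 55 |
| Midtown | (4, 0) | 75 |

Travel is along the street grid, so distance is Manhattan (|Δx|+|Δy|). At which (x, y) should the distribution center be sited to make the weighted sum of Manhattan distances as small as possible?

(4, 1)

Manhattan distance separates: Σwᵢ(|x−xᵢ|+|y−yᵢ|) = Σwᵢ|x−xᵢ| + Σwᵢ|y−yᵢ|, so x and y are optimised independently as 1-D weighted medians.
Total weight W = 235; half = 117.5.
x-coordinate, sorted with cumulative weight:
  x=4 (Northgate, w=75) cum 75
  x=4 (Midtown, w=75) cum 150  ← median
  x=6 (Southcross, w=20) cum 170
  x=8 (Eastvale, w=10) cum 180
  x=8 (Westmoor, w=55) cum 235
⇒ x* = 4
y-coordinate, sorted with cumulative weight:
  y=0 (Midtown, w=75) cum 75
  y=1 (Northgate, w=75) cum 150  ← median
  y=4 (Westmoor, w=55) cum 205
  y=8 (Eastvale, w=10) cum 215
  y=10 (Southcross, w=20) cum 235
⇒ y* = 1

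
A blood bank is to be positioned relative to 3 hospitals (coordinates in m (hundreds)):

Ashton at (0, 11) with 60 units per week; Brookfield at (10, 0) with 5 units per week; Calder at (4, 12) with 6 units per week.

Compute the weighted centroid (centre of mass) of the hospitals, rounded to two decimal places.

The minimiser of Σwᵢ‖p−pᵢ‖² is the weighted centroid p* = (Σwᵢpᵢ)/(Σwᵢ).
Σwᵢ = 71.
Σwᵢxᵢ = 60·0 + 5·10 + 6·4 = 74.
Σwᵢyᵢ = 60·11 + 5·0 + 6·12 = 732.
x* = 74/71 = 1.04, y* = 732/71 = 10.31.

(1.04, 10.31)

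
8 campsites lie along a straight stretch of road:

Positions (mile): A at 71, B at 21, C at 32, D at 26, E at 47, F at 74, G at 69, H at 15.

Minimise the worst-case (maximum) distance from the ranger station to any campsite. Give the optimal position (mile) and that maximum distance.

location 44.5, max distance 29.5

The 1-center on a line is the midpoint of the two extreme points: leftmost at 15, rightmost at 74.
Optimal location = (15 + 74)/2 = 44.5; maximum distance = (74 − 15)/2 = 29.5.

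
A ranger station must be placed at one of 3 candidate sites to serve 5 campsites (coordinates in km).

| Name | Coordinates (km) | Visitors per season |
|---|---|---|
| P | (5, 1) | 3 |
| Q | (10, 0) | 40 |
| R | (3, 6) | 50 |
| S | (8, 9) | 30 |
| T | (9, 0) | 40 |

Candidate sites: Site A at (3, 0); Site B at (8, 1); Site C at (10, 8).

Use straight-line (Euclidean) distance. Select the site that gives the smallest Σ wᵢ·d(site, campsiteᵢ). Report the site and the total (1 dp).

Total weighted distance at each candidate:
  Site A (3, 0): total = 1135.6
  Site B (8, 1): total = 748.6
  Site C (10, 8): total = 1099.4
Minimum is at Site B with total 748.6 km.

Site B, total 748.6 km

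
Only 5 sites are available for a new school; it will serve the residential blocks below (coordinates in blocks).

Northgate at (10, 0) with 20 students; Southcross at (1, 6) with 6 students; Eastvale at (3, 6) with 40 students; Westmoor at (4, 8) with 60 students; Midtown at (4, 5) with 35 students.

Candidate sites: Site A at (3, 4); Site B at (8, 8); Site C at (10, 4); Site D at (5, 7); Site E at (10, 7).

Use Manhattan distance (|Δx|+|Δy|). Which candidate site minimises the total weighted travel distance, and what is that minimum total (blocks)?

Site D, total 615 blocks

Total weighted distance at each candidate:
  Site A (3, 4): total = 694
  Site B (8, 8): total = 1019
  Site C (10, 4): total = 1351
  Site D (5, 7): total = 615
  Site E (10, 7): total = 1220
Minimum is at Site D with total 615 blocks.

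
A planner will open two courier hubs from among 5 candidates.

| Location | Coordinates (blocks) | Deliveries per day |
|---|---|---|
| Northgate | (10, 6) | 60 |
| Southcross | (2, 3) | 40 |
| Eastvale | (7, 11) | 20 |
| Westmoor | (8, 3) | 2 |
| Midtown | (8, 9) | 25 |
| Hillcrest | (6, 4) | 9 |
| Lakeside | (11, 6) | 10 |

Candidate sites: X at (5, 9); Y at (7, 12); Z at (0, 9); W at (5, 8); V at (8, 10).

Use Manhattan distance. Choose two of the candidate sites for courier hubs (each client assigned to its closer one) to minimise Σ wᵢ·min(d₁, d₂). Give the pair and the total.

Evaluate every pair (each demand assigned to the nearer of the two):
  {W, V}: total = 874
  {Z, V}: total = 901
  {X, V}: total = 923
  {Y, W}: total = 1001
  {X, W}: total = 1036
  {Y, V}: total = 1081
  {Z, W}: total = 1081
  {X, Y}: total = 1097
  {X, Z}: total = 1117
  {Y, Z}: total = 1181
Best pair: {W, V} with total 874.

{W, V}, total 874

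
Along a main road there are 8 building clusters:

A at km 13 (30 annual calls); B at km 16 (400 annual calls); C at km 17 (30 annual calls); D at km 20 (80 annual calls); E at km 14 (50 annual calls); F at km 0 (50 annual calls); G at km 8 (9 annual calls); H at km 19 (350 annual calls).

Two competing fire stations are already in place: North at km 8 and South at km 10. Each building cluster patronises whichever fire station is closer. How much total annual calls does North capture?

The indifferent point is the midpoint (8+10)/2 = 9; building clusters left of it (closer to North at 8) go to North, those right go to South.
  F at 0 (w=50) → North
  G at 8 (w=9) → North
  A at 13 (w=30) → South
  E at 14 (w=50) → South
  B at 16 (w=400) → South
  C at 17 (w=30) → South
  H at 19 (w=350) → South
  D at 20 (w=80) → South
North captures 59; South captures 940.

59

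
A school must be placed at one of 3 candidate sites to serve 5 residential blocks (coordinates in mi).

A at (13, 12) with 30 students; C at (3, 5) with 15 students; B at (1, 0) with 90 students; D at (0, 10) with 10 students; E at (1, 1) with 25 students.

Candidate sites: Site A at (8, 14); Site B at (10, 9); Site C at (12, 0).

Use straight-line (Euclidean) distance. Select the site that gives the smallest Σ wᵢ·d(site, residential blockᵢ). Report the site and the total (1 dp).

Site B, total 1795.3 mi

Total weighted distance at each candidate:
  Site A (8, 14): total = 2183.3
  Site B (10, 9): total = 1795.3
  Site C (12, 0): total = 1938.0
Minimum is at Site B with total 1795.3 mi.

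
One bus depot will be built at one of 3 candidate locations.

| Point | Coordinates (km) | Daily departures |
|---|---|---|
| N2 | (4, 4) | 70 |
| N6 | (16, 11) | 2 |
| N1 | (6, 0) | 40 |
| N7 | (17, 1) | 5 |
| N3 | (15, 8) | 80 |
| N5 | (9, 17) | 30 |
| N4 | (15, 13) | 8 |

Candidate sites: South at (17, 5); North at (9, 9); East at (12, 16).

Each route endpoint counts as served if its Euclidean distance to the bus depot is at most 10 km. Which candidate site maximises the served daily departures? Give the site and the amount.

Coverage radius r = 10 km; a point is covered iff (Δx)²+(Δy)² ≤ 10² = 100.
  South (17, 5): covers {N6, N7, N3, N4} → 95
  North (9, 9): covers {N2, N6, N1, N3, N5, N4} → 230
  East (12, 16): covers {N6, N3, N5, N4} → 120
Maximum coverage at North: 230 daily departures.

North, covering 230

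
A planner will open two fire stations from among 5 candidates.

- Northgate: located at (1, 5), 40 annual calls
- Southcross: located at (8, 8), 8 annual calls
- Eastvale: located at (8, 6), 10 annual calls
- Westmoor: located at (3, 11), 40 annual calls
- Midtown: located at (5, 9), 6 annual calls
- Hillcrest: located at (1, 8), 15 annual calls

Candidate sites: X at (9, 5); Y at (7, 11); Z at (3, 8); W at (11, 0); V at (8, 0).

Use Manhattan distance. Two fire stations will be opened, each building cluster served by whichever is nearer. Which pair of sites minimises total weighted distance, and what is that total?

Evaluate every pair (each demand assigned to the nearer of the two):
  {X, Z}: total = 420
  {Y, Z}: total = 460
  {Z, V}: total = 468
  {Z, W}: total = 478
  {X, Y}: total = 691
  {Y, W}: total = 891
  {Y, V}: total = 891
  {X, W}: total = 1065
  {X, V}: total = 1065
  {W, V}: total = 1541
Best pair: {X, Z} with total 420.

{X, Z}, total 420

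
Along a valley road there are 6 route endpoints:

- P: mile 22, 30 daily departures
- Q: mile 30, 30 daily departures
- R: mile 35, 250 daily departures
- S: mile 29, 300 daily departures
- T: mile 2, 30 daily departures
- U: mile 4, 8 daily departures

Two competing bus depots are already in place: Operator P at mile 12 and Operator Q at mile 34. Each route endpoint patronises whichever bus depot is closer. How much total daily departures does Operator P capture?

The indifferent point is the midpoint (12+34)/2 = 23; route endpoints left of it (closer to Operator P at 12) go to Operator P, those right go to Operator Q.
  T at 2 (w=30) → Operator P
  U at 4 (w=8) → Operator P
  P at 22 (w=30) → Operator P
  S at 29 (w=300) → Operator Q
  Q at 30 (w=30) → Operator Q
  R at 35 (w=250) → Operator Q
Operator P captures 68; Operator Q captures 580.

68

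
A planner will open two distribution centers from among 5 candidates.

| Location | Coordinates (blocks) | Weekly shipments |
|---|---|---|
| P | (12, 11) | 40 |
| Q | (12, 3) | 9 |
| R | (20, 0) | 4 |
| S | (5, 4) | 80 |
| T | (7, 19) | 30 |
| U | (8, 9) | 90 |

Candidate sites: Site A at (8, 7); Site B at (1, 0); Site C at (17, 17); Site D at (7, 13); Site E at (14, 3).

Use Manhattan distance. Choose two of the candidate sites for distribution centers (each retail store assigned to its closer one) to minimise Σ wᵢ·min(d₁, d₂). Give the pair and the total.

Evaluate every pair (each demand assigned to the nearer of the two):
  {Site A, Site D}: total = 1268
  {Site A, Site E}: total = 1424
  {Site A, Site C}: total = 1488
  {Site A, Site B}: total = 1518
  {Site B, Site D}: total = 1752
  {Site D, Site E}: total = 1764
  {Site C, Site D}: total = 2005
  {Site C, Site E}: total = 2694
  {Site B, Site E}: total = 2864
  {Site B, Site C}: total = 3082
Best pair: {Site A, Site D} with total 1268.

{Site A, Site D}, total 1268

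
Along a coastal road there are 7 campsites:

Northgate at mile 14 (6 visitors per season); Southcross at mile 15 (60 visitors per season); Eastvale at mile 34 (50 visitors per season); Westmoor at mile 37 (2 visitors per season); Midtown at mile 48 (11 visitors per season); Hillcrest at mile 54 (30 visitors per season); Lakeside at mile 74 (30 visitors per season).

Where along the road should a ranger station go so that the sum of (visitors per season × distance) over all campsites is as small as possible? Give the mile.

For a sum of weighted absolute distances on a line, the optimum is the weighted median (not the mean). Total weight W = 189; half-weight = 94.5.
Sort by position and accumulate weight:
  mile 14 (Northgate, w=6) → cum 6
  mile 15 (Southcross, w=60) → cum 66
  mile 34 (Eastvale, w=50) → cum 116  ≥ 94.5 → median here
  mile 37 (Westmoor, w=2) → cum 118
  mile 48 (Midtown, w=11) → cum 129
  mile 54 (Hillcrest, w=30) → cum 159
  mile 74 (Lakeside, w=30) → cum 189
Optimal location: mile 34.

x = 34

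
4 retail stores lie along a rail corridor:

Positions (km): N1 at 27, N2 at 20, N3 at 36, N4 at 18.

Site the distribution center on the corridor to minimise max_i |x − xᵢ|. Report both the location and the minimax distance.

location 27, max distance 9

The 1-center on a line is the midpoint of the two extreme points: leftmost at 18, rightmost at 36.
Optimal location = (18 + 36)/2 = 27; maximum distance = (36 − 18)/2 = 9.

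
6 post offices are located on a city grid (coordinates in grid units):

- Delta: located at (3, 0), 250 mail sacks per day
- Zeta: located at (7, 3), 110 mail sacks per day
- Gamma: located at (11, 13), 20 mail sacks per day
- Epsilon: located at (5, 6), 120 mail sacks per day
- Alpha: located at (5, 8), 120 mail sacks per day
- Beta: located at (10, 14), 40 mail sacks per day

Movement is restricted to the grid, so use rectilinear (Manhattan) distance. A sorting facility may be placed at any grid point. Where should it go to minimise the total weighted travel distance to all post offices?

(5, 3)

Manhattan distance separates: Σwᵢ(|x−xᵢ|+|y−yᵢ|) = Σwᵢ|x−xᵢ| + Σwᵢ|y−yᵢ|, so x and y are optimised independently as 1-D weighted medians.
Total weight W = 660; half = 330.
x-coordinate, sorted with cumulative weight:
  x=3 (Delta, w=250) cum 250
  x=5 (Epsilon, w=120) cum 370  ← median
  x=5 (Alpha, w=120) cum 490
  x=7 (Zeta, w=110) cum 600
  x=10 (Beta, w=40) cum 640
  x=11 (Gamma, w=20) cum 660
⇒ x* = 5
y-coordinate, sorted with cumulative weight:
  y=0 (Delta, w=250) cum 250
  y=3 (Zeta, w=110) cum 360  ← median
  y=6 (Epsilon, w=120) cum 480
  y=8 (Alpha, w=120) cum 600
  y=13 (Gamma, w=20) cum 620
  y=14 (Beta, w=40) cum 660
⇒ y* = 3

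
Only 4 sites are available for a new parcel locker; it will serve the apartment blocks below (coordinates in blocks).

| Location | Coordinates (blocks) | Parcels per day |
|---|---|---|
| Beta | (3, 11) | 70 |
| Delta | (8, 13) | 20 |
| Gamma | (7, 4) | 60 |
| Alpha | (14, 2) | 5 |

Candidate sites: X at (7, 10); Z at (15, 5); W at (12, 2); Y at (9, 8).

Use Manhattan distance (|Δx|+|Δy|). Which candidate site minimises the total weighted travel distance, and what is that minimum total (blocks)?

X, total 865 blocks

Total weighted distance at each candidate:
  X (7, 10): total = 865
  Z (15, 5): total = 2120
  W (12, 2): total = 1990
  Y (9, 8): total = 1165
Minimum is at X with total 865 blocks.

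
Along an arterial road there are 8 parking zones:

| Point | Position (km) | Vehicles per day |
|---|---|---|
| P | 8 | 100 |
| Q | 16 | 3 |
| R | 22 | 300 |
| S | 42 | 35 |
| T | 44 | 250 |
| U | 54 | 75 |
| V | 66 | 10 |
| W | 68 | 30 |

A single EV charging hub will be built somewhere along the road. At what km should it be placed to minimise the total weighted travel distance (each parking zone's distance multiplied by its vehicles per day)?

x = 22

For a sum of weighted absolute distances on a line, the optimum is the weighted median (not the mean). Total weight W = 803; half-weight = 401.5.
Sort by position and accumulate weight:
  km 8 (P, w=100) → cum 100
  km 16 (Q, w=3) → cum 103
  km 22 (R, w=300) → cum 403  ≥ 401.5 → median here
  km 42 (S, w=35) → cum 438
  km 44 (T, w=250) → cum 688
  km 54 (U, w=75) → cum 763
  km 66 (V, w=10) → cum 773
  km 68 (W, w=30) → cum 803
Optimal location: km 22.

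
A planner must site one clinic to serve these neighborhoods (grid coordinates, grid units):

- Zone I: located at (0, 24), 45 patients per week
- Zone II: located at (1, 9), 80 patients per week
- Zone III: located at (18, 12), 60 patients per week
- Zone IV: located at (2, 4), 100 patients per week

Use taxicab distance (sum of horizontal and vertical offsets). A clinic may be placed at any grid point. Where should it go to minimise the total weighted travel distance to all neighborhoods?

Manhattan distance separates: Σwᵢ(|x−xᵢ|+|y−yᵢ|) = Σwᵢ|x−xᵢ| + Σwᵢ|y−yᵢ|, so x and y are optimised independently as 1-D weighted medians.
Total weight W = 285; half = 142.5.
x-coordinate, sorted with cumulative weight:
  x=0 (Zone I, w=45) cum 45
  x=1 (Zone II, w=80) cum 125
  x=2 (Zone IV, w=100) cum 225  ← median
  x=18 (Zone III, w=60) cum 285
⇒ x* = 2
y-coordinate, sorted with cumulative weight:
  y=4 (Zone IV, w=100) cum 100
  y=9 (Zone II, w=80) cum 180  ← median
  y=12 (Zone III, w=60) cum 240
  y=24 (Zone I, w=45) cum 285
⇒ y* = 9

(2, 9)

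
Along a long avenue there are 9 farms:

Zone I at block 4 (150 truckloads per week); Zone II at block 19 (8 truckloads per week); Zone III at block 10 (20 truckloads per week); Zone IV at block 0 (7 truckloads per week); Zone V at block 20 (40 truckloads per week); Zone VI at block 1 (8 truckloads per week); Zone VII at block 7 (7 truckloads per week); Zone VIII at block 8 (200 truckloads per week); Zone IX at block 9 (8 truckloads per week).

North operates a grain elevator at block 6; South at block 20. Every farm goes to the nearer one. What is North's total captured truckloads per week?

400

The indifferent point is the midpoint (6+20)/2 = 13; farms left of it (closer to North at 6) go to North, those right go to South.
  Zone IV at 0 (w=7) → North
  Zone VI at 1 (w=8) → North
  Zone I at 4 (w=150) → North
  Zone VII at 7 (w=7) → North
  Zone VIII at 8 (w=200) → North
  Zone IX at 9 (w=8) → North
  Zone III at 10 (w=20) → North
  Zone II at 19 (w=8) → South
  Zone V at 20 (w=40) → South
North captures 400; South captures 48.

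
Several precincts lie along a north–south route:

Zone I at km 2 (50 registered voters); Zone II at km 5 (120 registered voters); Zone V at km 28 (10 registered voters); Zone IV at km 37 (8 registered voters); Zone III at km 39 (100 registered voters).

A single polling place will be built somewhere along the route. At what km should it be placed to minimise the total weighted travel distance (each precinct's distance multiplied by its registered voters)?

x = 5

For a sum of weighted absolute distances on a line, the optimum is the weighted median (not the mean). Total weight W = 288; half-weight = 144.
Sort by position and accumulate weight:
  km 2 (Zone I, w=50) → cum 50
  km 5 (Zone II, w=120) → cum 170  ≥ 144 → median here
  km 28 (Zone V, w=10) → cum 180
  km 37 (Zone IV, w=8) → cum 188
  km 39 (Zone III, w=100) → cum 288
Optimal location: km 5.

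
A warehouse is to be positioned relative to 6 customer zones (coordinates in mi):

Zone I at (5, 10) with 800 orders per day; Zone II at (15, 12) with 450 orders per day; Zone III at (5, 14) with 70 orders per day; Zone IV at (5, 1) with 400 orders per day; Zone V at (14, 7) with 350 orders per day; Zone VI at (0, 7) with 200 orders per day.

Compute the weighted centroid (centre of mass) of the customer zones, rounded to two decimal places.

The minimiser of Σwᵢ‖p−pᵢ‖² is the weighted centroid p* = (Σwᵢpᵢ)/(Σwᵢ).
Σwᵢ = 2270.
Σwᵢxᵢ = 800·5 + 450·15 + 70·5 + 400·5 + 350·14 + 200·0 = 18000.
Σwᵢyᵢ = 800·10 + 450·12 + 70·14 + 400·1 + 350·7 + 200·7 = 18630.
x* = 18000/2270 = 7.93, y* = 18630/2270 = 8.21.

(7.93, 8.21)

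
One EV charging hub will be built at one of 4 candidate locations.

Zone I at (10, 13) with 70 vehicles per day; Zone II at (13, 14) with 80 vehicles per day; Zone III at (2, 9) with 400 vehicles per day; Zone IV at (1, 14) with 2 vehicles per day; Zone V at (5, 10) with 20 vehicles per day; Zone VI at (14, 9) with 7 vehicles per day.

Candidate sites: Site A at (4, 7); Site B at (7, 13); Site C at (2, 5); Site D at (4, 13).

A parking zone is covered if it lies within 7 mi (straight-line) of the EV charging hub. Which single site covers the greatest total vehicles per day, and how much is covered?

Coverage radius r = 7 mi; a point is covered iff (Δx)²+(Δy)² ≤ 7² = 49.
  Site A (4, 7): covers {Zone III, Zone V} → 420
  Site B (7, 13): covers {Zone I, Zone II, Zone III, Zone IV, Zone V} → 572
  Site C (2, 5): covers {Zone III, Zone V} → 420
  Site D (4, 13): covers {Zone I, Zone III, Zone IV, Zone V} → 492
Maximum coverage at Site B: 572 vehicles per day.

Site B, covering 572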